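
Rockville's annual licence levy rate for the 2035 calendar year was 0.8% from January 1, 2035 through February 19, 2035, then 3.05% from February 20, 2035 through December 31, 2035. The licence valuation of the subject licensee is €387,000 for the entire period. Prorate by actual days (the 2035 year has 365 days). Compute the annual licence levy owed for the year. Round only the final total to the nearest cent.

January 1 – February 19, 2035: 50 days at 0.8% → €387,000 × 0.8% × 50/365 = €424.1096
February 20 – December 31, 2035: 315 days at 3.05% → €387,000 × 3.05% × 315/365 = €10,186.5822
Total = €10,610.6918

€10,610.69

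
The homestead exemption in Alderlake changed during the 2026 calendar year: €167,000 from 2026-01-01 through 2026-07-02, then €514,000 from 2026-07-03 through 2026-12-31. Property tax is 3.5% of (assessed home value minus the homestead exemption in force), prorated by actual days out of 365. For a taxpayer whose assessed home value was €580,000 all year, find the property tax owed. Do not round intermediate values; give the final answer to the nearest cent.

€8,399.14

2026-01-01 to 2026-07-02: 183 days, exemption €167,000 → (€580,000 − €167,000) × 3.5% × 183/365 = €7,247.3014
2026-07-03 to 2026-12-31: 182 days, exemption €514,000 → (€580,000 − €514,000) × 3.5% × 182/365 = €1,151.8356
Total = €8,399.1370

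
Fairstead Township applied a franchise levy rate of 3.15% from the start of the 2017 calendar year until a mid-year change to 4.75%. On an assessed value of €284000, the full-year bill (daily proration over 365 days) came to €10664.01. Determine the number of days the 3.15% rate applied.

Let d = days at the first rate; then 365 − d days at the second rate.
€284000 × [3.15%·d + 4.75%·(365−d)] / 365 = €10664.01
Solving gives d = 227, so the new rate took effect on 16 August 2017.

227 days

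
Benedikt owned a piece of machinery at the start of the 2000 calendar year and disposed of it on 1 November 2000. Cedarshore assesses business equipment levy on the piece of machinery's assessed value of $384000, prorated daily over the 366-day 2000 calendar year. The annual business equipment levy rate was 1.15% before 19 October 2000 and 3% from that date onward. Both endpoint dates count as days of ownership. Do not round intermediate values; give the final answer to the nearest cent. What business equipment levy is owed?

1 January – 18 October 2000: 292 days at 1.15% → $384000 × 1.15% × 292/366 = $3523.1475
19 October – 1 November 2000: 14 days at 3% → $384000 × 3% × 14/366 = $440.6557
Total = $3963.8033

$3963.80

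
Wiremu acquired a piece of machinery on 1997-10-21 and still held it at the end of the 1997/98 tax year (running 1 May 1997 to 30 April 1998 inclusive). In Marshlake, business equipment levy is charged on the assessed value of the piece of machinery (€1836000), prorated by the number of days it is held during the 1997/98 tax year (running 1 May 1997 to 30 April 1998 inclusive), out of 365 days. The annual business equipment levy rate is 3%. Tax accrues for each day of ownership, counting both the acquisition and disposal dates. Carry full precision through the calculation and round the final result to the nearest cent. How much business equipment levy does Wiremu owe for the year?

€28973.59

Days held (1997-10-21 to 1998-04-30): 192 out of 365
Tax = €1836000 × 3% × 192/365 = €28973.5890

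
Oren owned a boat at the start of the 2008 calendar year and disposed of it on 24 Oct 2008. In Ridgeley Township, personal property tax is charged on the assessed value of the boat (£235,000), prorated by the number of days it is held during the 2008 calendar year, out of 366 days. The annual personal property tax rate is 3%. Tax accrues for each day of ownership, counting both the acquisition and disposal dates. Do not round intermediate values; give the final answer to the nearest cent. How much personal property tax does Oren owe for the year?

£5,740.16

Days held (1 Jan – 24 Oct 2008): 298 out of 366
Tax = £235,000 × 3% × 298/366 = £5,740.1639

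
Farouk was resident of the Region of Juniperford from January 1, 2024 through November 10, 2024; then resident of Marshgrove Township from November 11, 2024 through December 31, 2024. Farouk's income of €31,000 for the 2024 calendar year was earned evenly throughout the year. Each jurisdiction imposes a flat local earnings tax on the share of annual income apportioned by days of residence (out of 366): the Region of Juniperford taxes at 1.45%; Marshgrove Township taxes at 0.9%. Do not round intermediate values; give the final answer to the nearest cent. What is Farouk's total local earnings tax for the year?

The Region of Juniperford, January 1 – November 10, 2024: 315 days → €31,000 × 1.45% × 315/366 = €386.8648
Marshgrove Township, November 11 – December 31, 2024: 51 days → €31,000 × 0.9% × 51/366 = €38.8770
Total = €425.7418

€425.74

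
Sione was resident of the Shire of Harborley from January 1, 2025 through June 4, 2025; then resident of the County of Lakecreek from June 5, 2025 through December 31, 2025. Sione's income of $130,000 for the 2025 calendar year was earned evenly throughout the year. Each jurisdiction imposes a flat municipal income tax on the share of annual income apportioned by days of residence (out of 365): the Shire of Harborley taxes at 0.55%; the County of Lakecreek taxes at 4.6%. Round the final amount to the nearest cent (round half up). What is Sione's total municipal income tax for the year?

The Shire of Harborley, January 1 – June 4, 2025: 155 days → $130,000 × 0.55% × 155/365 = $303.6301
The County of Lakecreek, June 5 – December 31, 2025: 210 days → $130,000 × 4.6% × 210/365 = $3,440.5479
Total = $3,744.1781

$3,744.18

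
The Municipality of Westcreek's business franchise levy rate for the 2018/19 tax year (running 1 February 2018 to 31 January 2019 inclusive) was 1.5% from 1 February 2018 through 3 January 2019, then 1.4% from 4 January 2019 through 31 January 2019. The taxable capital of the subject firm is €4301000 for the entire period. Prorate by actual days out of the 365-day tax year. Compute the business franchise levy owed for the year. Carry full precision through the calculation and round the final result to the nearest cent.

1 February 2018 – 3 January 2019: 337 days at 1.5% → €4301000 × 1.5% × 337/365 = €59565.9041
4 January – 31 January 2019: 28 days at 1.4% → €4301000 × 1.4% × 28/365 = €4619.1562
Total = €64185.0603

€64185.06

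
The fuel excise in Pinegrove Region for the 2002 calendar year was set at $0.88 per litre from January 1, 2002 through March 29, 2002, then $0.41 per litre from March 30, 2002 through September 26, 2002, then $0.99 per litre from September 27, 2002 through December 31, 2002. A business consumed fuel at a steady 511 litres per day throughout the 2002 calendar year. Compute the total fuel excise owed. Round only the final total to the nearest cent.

$126058.59

January 1 – March 29, 2002: 88 days × 511 litres/day = 44,968 litres at $0.88/litre → $39571.84
March 30 – September 26, 2002: 181 days × 511 litres/day = 92,491 litres at $0.41/litre → $37921.31
September 27 – December 31, 2002: 96 days × 511 litres/day = 49,056 litres at $0.99/litre → $48565.44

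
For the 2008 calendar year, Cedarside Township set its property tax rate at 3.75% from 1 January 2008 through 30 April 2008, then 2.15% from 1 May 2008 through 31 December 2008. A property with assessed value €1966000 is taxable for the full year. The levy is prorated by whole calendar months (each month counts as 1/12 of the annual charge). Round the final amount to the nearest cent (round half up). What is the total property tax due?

1 January – 30 April 2008: 4 months at 3.75% → €1966000 × 3.75% × 4/12 = €24575.0000
1 May – 31 December 2008: 8 months at 2.15% → €1966000 × 2.15% × 8/12 = €28179.3333
Total = €52754.3333

€52754.33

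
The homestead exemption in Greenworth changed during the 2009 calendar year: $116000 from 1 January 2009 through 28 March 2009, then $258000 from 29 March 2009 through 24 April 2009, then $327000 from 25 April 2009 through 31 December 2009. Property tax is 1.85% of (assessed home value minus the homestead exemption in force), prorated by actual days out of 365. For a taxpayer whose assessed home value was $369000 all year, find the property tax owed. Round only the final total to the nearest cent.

$1801.85

1 January – 28 March 2009: 87 days, exemption $116000 → ($369000 − $116000) × 1.85% × 87/365 = $1115.6260
29 March – 24 April 2009: 27 days, exemption $258000 → ($369000 − $258000) × 1.85% × 27/365 = $151.9027
25 April – 31 December 2009: 251 days, exemption $327000 → ($369000 − $327000) × 1.85% × 251/365 = $534.3205
Total = $1801.8493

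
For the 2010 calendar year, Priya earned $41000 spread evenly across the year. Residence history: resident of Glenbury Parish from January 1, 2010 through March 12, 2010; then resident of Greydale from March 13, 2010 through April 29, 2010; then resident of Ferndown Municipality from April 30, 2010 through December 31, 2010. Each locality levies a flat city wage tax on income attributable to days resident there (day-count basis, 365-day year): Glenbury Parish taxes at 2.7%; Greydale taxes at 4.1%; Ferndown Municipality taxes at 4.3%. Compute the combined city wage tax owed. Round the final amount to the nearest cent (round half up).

$1624.61

Glenbury Parish, January 1 – March 12, 2010: 71 days → $41000 × 2.7% × 71/365 = $215.3342
Greydale, March 13 – April 29, 2010: 48 days → $41000 × 4.1% × 48/365 = $221.0630
Ferndown Municipality, April 30 – December 31, 2010: 246 days → $41000 × 4.3% × 246/365 = $1188.2137
Total = $1624.6110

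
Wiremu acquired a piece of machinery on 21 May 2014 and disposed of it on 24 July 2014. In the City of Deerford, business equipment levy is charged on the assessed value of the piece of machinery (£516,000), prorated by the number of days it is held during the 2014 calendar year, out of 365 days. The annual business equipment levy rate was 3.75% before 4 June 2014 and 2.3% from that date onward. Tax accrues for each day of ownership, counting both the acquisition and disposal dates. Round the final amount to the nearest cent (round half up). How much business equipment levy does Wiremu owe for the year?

£2,400.46

21 May – 3 June 2014: 14 days at 3.75% → £516,000 × 3.75% × 14/365 = £742.1918
4 June – 24 July 2014: 51 days at 2.3% → £516,000 × 2.3% × 51/365 = £1,658.2685
Total = £2,400.4603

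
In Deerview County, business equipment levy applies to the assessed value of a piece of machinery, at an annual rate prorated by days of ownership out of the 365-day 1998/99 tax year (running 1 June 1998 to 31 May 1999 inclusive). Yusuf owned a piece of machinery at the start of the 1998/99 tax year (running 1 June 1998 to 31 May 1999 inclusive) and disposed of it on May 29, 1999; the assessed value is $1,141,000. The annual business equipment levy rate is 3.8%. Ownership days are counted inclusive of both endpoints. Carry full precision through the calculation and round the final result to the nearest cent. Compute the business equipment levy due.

$43,120.42

Days held (June 1, 1998 – May 29, 1999): 363 out of 365
Tax = $1,141,000 × 3.8% × 363/365 = $43,120.4219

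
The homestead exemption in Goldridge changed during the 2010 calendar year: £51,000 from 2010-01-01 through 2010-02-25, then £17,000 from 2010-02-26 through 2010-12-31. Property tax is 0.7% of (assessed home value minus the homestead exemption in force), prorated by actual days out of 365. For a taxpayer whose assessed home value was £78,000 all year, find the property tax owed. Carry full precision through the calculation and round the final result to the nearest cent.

£390.48

2010-01-01 to 2010-02-25: 56 days, exemption £51,000 → (£78,000 − £51,000) × 0.7% × 56/365 = £28.9973
2010-02-26 to 2010-12-31: 309 days, exemption £17,000 → (£78,000 − £17,000) × 0.7% × 309/365 = £361.4877
Total = £390.4849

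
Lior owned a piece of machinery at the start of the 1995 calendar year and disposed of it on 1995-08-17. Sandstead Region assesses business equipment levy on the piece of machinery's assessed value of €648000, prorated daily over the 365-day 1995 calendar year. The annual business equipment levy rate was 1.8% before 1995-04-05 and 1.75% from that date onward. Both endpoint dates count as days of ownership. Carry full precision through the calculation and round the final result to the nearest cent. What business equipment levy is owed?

€7198.13

1995-01-01 to 1995-04-04: 94 days at 1.8% → €648000 × 1.8% × 94/365 = €3003.8795
1995-04-05 to 1995-08-17: 135 days at 1.75% → €648000 × 1.75% × 135/365 = €4194.2466
Total = €7198.1260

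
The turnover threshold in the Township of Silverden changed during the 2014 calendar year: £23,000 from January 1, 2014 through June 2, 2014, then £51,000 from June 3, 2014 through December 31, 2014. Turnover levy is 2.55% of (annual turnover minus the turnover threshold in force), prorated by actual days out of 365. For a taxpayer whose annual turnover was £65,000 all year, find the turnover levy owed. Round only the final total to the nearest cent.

January 1 – June 2, 2014: 153 days, exemption £23,000 → (£65,000 − £23,000) × 2.55% × 153/365 = £448.9397
June 3 – December 31, 2014: 212 days, exemption £51,000 → (£65,000 − £51,000) × 2.55% × 212/365 = £207.3534
Total = £656.2932

£656.29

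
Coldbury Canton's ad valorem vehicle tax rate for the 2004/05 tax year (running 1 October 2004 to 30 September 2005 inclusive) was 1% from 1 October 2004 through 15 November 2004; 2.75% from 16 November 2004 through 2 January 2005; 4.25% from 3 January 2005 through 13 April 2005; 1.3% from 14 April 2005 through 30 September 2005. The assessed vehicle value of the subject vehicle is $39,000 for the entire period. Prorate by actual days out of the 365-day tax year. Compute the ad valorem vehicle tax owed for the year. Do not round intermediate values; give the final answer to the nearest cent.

1 October – 15 November 2004: 46 days at 1% → $39,000 × 1% × 46/365 = $49.1507
16 November 2004 – 2 January 2005: 48 days at 2.75% → $39,000 × 2.75% × 48/365 = $141.0411
3 January – 13 April 2005: 101 days at 4.25% → $39,000 × 4.25% × 101/365 = $458.6507
14 April – 30 September 2005: 170 days at 1.3% → $39,000 × 1.3% × 170/365 = $236.1370
Total = $884.9795

$884.98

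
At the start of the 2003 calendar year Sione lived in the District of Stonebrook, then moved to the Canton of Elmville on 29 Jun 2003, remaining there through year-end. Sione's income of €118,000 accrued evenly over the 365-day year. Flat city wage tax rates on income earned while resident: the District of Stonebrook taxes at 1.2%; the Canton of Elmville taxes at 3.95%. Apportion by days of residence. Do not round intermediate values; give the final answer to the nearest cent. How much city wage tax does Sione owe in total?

The District of Stonebrook, 1 Jan – 28 Jun 2003: 179 days → €118,000 × 1.2% × 179/365 = €694.4219
The Canton of Elmville, 29 Jun – 31 Dec 2003: 186 days → €118,000 × 3.95% × 186/365 = €2,375.1945
Total = €3,069.6164

€3,069.62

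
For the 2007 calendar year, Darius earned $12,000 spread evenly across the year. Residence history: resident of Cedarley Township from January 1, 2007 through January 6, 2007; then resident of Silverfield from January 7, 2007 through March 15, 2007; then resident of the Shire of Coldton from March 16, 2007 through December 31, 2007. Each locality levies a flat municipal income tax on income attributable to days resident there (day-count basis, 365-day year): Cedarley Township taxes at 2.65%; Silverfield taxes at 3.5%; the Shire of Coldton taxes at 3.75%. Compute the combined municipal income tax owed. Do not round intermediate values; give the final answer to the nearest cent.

$442.24

Cedarley Township, January 1 – January 6, 2007: 6 days → $12,000 × 2.65% × 6/365 = $5.2274
Silverfield, January 7 – March 15, 2007: 68 days → $12,000 × 3.5% × 68/365 = $78.2466
The Shire of Coldton, March 16 – December 31, 2007: 291 days → $12,000 × 3.75% × 291/365 = $358.7671
Total = $442.2411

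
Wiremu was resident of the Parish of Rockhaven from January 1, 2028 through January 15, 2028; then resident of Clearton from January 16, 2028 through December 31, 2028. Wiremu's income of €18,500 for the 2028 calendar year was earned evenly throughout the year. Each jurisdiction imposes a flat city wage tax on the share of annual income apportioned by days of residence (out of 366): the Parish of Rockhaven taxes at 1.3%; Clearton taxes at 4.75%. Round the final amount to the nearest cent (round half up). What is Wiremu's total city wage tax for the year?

The Parish of Rockhaven, January 1 – January 15, 2028: 15 days → €18,500 × 1.3% × 15/366 = €9.8566
Clearton, January 16 – December 31, 2028: 351 days → €18,500 × 4.75% × 351/366 = €842.7357
Total = €852.5922

€852.59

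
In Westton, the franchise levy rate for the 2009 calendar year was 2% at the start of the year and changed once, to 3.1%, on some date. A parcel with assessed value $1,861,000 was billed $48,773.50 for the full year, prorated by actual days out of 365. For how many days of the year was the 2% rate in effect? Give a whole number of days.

159 days

Let d = days at the first rate; then 365 − d days at the second rate.
$1,861,000 × [2%·d + 3.1%·(365−d)] / 365 = $48,773.50
Solving gives d = 159, so the new rate took effect on June 9, 2009.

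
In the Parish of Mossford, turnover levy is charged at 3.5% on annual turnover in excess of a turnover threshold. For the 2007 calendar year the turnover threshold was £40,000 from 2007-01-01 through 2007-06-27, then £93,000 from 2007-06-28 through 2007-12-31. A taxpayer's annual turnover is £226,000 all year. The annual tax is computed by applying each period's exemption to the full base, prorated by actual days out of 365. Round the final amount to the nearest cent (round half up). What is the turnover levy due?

£5,559.63

2007-01-01 to 2007-06-27: 178 days, exemption £40,000 → (£226,000 − £40,000) × 3.5% × 178/365 = £3,174.7397
2007-06-28 to 2007-12-31: 187 days, exemption £93,000 → (£226,000 − £93,000) × 3.5% × 187/365 = £2,384.8904
Total = £5,559.6301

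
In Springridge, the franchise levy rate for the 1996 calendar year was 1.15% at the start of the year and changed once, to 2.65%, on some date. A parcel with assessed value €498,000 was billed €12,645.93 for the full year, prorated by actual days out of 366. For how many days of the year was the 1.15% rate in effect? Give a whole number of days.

27 days

Let d = days at the first rate; then 366 − d days at the second rate.
€498,000 × [1.15%·d + 2.65%·(366−d)] / 366 = €12,645.93
Solving gives d = 27, so the new rate took effect on January 28, 1996.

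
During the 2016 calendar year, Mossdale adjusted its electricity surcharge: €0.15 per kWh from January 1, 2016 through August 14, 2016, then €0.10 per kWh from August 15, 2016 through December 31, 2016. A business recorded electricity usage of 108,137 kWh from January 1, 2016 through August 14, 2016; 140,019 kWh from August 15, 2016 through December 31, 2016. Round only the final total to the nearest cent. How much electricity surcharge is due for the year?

€30,222.45

January 1 – August 14, 2016: 108,137 kWh at €0.15/kWh → €16,220.55
August 15 – December 31, 2016: 140,019 kWh at €0.10/kWh → €14,001.90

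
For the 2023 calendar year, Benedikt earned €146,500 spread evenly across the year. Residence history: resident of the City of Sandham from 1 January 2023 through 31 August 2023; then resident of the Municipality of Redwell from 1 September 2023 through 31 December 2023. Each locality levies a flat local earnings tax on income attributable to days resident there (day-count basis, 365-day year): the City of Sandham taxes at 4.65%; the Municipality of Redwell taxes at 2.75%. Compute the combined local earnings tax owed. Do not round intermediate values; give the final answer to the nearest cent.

The City of Sandham, 1 January – 31 August 2023: 243 days → €146,500 × 4.65% × 243/365 = €4,535.2788
The Municipality of Redwell, 1 September – 31 December 2023: 122 days → €146,500 × 2.75% × 122/365 = €1,346.5959
Total = €5,881.8747

€5,881.87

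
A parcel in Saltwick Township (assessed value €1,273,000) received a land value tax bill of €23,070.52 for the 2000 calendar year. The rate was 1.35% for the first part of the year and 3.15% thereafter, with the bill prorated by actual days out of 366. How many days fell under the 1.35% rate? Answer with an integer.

272 days

Let d = days at the first rate; then 366 − d days at the second rate.
€1,273,000 × [1.35%·d + 3.15%·(366−d)] / 366 = €23,070.52
Solving gives d = 272, so the new rate took effect on 29 Sep 2000.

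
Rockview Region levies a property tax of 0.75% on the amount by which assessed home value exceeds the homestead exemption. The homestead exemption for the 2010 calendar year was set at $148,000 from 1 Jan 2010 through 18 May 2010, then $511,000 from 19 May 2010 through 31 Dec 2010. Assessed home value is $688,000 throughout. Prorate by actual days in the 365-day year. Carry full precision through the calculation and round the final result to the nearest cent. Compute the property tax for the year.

1 Jan – 18 May 2010: 138 days, exemption $148,000 → ($688,000 − $148,000) × 0.75% × 138/365 = $1,531.2329
19 May – 31 Dec 2010: 227 days, exemption $511,000 → ($688,000 − $511,000) × 0.75% × 227/365 = $825.5959
Total = $2,356.8288

$2,356.83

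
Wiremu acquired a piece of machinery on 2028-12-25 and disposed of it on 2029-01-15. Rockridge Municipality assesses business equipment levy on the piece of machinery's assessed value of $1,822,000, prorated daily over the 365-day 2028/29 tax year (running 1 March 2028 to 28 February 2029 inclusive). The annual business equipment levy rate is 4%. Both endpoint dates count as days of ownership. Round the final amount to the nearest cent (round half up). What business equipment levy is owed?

$4,392.77

Days held (2028-12-25 to 2029-01-15): 22 out of 365
Tax = $1,822,000 × 4% × 22/365 = $4,392.7671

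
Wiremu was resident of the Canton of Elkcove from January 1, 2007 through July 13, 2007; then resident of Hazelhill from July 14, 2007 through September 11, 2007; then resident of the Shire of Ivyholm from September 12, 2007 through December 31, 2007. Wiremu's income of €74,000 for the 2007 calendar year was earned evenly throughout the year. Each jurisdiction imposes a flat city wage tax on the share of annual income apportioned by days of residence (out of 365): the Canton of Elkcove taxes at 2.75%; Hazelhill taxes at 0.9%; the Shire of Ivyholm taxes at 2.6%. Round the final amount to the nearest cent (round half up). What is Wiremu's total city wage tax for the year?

€1,776.20

The Canton of Elkcove, January 1 – July 13, 2007: 194 days → €74,000 × 2.75% × 194/365 = €1,081.6164
Hazelhill, July 14 – September 11, 2007: 60 days → €74,000 × 0.9% × 60/365 = €109.4795
The Shire of Ivyholm, September 12 – December 31, 2007: 111 days → €74,000 × 2.6% × 111/365 = €585.1068
Total = €1,776.2027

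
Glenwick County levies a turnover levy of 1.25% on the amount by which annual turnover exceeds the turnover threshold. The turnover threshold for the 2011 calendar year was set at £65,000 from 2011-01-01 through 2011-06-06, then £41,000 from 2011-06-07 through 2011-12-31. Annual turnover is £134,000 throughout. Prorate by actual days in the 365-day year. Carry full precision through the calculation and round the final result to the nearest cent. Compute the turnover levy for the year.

2011-01-01 to 2011-06-06: 157 days, exemption £65,000 → (£134,000 − £65,000) × 1.25% × 157/365 = £370.9932
2011-06-07 to 2011-12-31: 208 days, exemption £41,000 → (£134,000 − £41,000) × 1.25% × 208/365 = £662.4658
Total = £1,033.4589

£1,033.46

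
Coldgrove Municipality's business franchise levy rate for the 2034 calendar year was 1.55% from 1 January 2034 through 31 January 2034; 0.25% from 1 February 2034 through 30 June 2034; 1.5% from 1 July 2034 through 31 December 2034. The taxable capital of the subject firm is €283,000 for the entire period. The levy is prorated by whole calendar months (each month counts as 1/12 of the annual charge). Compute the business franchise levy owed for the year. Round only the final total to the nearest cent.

1 January – 31 January 2034: 1 month at 1.55% → €283,000 × 1.55% × 1/12 = €365.5417
1 February – 30 June 2034: 5 months at 0.25% → €283,000 × 0.25% × 5/12 = €294.7917
1 July – 31 December 2034: 6 months at 1.5% → €283,000 × 1.5% × 6/12 = €2,122.5000
Total = €2,782.8333

€2,782.83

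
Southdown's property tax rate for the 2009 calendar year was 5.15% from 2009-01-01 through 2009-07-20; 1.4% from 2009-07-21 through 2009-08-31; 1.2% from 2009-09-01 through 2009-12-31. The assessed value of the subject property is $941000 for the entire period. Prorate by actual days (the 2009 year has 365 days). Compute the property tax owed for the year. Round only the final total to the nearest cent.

2009-01-01 to 2009-07-20: 201 days at 5.15% → $941000 × 5.15% × 201/365 = $26687.0178
2009-07-21 to 2009-08-31: 42 days at 1.4% → $941000 × 1.4% × 42/365 = $1515.9123
2009-09-01 to 2009-12-31: 122 days at 1.2% → $941000 × 1.2% × 122/365 = $3774.3123
Total = $31977.2425

$31977.24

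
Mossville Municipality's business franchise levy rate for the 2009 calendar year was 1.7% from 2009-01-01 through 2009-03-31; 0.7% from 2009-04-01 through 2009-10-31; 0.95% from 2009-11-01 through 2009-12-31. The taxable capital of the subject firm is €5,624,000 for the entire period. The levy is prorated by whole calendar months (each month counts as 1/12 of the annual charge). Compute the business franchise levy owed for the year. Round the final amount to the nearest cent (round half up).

€55,771.33

2009-01-01 to 2009-03-31: 3 months at 1.7% → €5,624,000 × 1.7% × 3/12 = €23,902.0000
2009-04-01 to 2009-10-31: 7 months at 0.7% → €5,624,000 × 0.7% × 7/12 = €22,964.6667
2009-11-01 to 2009-12-31: 2 months at 0.95% → €5,624,000 × 0.95% × 2/12 = €8,904.6667
Total = €55,771.3333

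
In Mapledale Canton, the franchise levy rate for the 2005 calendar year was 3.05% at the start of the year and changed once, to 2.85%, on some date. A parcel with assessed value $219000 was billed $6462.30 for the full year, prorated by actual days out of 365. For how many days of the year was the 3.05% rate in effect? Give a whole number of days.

184 days

Let d = days at the first rate; then 365 − d days at the second rate.
$219000 × [3.05%·d + 2.85%·(365−d)] / 365 = $6462.30
Solving gives d = 184, so the new rate took effect on July 4, 2005.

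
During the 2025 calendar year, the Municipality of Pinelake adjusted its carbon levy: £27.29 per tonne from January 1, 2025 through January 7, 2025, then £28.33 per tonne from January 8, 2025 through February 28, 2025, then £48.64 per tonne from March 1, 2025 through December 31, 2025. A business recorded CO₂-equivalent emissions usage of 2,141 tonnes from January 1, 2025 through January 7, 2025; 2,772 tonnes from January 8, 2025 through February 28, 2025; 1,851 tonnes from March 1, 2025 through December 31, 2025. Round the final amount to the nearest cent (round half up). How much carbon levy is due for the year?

£226991.29

January 1 – January 7, 2025: 2,141 tonnes at £27.29/tonne → £58427.89
January 8 – February 28, 2025: 2,772 tonnes at £28.33/tonne → £78530.76
March 1 – December 31, 2025: 1,851 tonnes at £48.64/tonne → £90032.64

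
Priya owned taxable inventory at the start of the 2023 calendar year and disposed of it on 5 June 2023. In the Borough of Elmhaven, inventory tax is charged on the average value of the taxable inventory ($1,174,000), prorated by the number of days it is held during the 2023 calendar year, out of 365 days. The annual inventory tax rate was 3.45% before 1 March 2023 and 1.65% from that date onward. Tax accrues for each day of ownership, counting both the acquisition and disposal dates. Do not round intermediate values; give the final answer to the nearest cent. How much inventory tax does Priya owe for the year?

$11,694.97

1 January – 28 February 2023: 59 days at 3.45% → $1,174,000 × 3.45% × 59/365 = $6,547.0603
1 March – 5 June 2023: 97 days at 1.65% → $1,174,000 × 1.65% × 97/365 = $5,147.9096
Total = $11,694.9699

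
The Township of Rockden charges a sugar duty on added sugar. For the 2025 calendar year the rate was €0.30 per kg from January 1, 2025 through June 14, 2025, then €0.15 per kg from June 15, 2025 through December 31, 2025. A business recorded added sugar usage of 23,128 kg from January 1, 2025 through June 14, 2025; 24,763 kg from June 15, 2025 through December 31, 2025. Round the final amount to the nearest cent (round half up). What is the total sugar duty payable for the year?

January 1 – June 14, 2025: 23,128 kg at €0.30/kg → €6,938.40
June 15 – December 31, 2025: 24,763 kg at €0.15/kg → €3,714.45

€10,652.85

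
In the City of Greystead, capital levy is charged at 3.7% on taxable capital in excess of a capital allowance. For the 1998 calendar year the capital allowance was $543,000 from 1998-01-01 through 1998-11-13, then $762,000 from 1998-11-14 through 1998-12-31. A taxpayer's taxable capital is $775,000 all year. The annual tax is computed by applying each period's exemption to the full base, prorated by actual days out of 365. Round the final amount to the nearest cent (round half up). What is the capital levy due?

$7,518.40

1998-01-01 to 1998-11-13: 317 days, exemption $543,000 → ($775,000 − $543,000) × 3.7% × 317/365 = $7,455.1452
1998-11-14 to 1998-12-31: 48 days, exemption $762,000 → ($775,000 − $762,000) × 3.7% × 48/365 = $63.2548
Total = $7,518.4000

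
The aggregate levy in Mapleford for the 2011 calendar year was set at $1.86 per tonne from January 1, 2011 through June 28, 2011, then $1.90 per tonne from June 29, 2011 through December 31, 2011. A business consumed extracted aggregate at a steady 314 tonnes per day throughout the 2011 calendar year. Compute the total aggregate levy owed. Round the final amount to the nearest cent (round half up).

January 1 – June 28, 2011: 179 days × 314 tonnes/day = 56,206 tonnes at $1.86/tonne → $104,543.16
June 29 – December 31, 2011: 186 days × 314 tonnes/day = 58,404 tonnes at $1.90/tonne → $110,967.60

$215,510.76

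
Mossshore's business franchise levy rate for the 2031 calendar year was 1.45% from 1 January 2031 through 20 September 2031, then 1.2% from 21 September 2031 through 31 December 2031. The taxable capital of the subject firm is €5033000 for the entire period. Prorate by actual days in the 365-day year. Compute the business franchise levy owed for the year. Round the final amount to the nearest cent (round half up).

1 January – 20 September 2031: 263 days at 1.45% → €5033000 × 1.45% × 263/365 = €52584.5082
21 September – 31 December 2031: 102 days at 1.2% → €5033000 × 1.2% × 102/365 = €16877.7863
Total = €69462.2945

€69462.29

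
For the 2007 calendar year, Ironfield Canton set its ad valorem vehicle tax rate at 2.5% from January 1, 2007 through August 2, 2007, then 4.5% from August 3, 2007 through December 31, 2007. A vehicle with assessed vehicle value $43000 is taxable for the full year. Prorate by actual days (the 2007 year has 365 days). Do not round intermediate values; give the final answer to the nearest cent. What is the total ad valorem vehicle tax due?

January 1 – August 2, 2007: 214 days at 2.5% → $43000 × 2.5% × 214/365 = $630.2740
August 3 – December 31, 2007: 151 days at 4.5% → $43000 × 4.5% × 151/365 = $800.5068
Total = $1430.7808

$1430.78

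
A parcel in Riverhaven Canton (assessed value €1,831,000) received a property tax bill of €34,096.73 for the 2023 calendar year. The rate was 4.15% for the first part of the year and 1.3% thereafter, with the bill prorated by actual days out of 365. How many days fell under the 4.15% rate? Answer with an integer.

72 days

Let d = days at the first rate; then 365 − d days at the second rate.
€1,831,000 × [4.15%·d + 1.3%·(365−d)] / 365 = €34,096.73
Solving gives d = 72, so the new rate took effect on 14 March 2023.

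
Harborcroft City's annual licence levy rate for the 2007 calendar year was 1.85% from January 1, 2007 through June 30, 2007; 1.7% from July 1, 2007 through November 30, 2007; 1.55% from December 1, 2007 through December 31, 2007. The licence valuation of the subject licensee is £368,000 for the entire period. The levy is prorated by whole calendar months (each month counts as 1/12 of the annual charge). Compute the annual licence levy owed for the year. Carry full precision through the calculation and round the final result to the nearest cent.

£6,486.00

January 1 – June 30, 2007: 6 months at 1.85% → £368,000 × 1.85% × 6/12 = £3,404.0000
July 1 – November 30, 2007: 5 months at 1.7% → £368,000 × 1.7% × 5/12 = £2,606.6667
December 1 – December 31, 2007: 1 month at 1.55% → £368,000 × 1.55% × 1/12 = £475.3333
Total = £6,486.0000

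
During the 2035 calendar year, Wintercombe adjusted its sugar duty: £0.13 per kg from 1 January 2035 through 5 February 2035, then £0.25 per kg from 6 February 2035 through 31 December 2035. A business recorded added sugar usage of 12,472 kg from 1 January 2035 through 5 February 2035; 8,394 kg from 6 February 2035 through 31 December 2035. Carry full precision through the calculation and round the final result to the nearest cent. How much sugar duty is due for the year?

£3,719.86

1 January – 5 February 2035: 12,472 kg at £0.13/kg → £1,621.36
6 February – 31 December 2035: 8,394 kg at £0.25/kg → £2,098.50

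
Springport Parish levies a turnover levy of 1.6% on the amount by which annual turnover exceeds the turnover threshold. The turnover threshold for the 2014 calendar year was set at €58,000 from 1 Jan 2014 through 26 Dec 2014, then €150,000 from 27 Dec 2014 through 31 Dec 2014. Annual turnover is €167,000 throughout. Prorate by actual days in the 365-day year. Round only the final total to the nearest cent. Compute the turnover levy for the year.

1 Jan – 26 Dec 2014: 360 days, exemption €58,000 → (€167,000 − €58,000) × 1.6% × 360/365 = €1,720.1096
27 Dec – 31 Dec 2014: 5 days, exemption €150,000 → (€167,000 − €150,000) × 1.6% × 5/365 = €3.7260
Total = €1,723.8356

€1,723.84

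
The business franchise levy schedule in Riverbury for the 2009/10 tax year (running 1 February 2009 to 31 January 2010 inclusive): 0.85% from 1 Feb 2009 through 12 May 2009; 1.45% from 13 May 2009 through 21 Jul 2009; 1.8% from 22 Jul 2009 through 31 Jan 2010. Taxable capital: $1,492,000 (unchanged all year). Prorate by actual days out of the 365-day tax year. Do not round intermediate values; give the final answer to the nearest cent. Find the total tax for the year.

$21,932.40

1 Feb – 12 May 2009: 101 days at 0.85% → $1,492,000 × 0.85% × 101/365 = $3,509.2658
13 May – 21 Jul 2009: 70 days at 1.45% → $1,492,000 × 1.45% × 70/365 = $4,148.9863
22 Jul 2009 – 31 Jan 2010: 194 days at 1.8% → $1,492,000 × 1.8% × 194/365 = $14,274.1479
Total = $21,932.4000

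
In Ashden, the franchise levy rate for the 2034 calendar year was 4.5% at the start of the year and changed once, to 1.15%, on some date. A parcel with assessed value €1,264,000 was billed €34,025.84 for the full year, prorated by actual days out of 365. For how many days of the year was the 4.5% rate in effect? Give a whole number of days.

168 days

Let d = days at the first rate; then 365 − d days at the second rate.
€1,264,000 × [4.5%·d + 1.15%·(365−d)] / 365 = €34,025.84
Solving gives d = 168, so the new rate took effect on June 18, 2034.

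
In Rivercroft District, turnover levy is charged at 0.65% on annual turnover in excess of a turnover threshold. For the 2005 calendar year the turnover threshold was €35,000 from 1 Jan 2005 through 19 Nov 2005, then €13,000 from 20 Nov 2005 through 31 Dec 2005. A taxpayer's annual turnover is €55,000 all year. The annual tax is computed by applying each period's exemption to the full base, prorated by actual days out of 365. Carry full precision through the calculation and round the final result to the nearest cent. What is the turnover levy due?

1 Jan – 19 Nov 2005: 323 days, exemption €35,000 → (€55,000 − €35,000) × 0.65% × 323/365 = €115.0411
20 Nov – 31 Dec 2005: 42 days, exemption €13,000 → (€55,000 − €13,000) × 0.65% × 42/365 = €31.4137
Total = €146.4548

€146.45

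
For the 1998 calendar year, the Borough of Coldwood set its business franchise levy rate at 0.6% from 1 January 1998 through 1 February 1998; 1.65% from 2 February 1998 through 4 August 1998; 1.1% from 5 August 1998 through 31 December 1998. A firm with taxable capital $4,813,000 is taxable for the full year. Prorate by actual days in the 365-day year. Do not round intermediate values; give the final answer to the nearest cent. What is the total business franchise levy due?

1 January – 1 February 1998: 32 days at 0.6% → $4,813,000 × 0.6% × 32/365 = $2,531.7699
2 February – 4 August 1998: 184 days at 1.65% → $4,813,000 × 1.65% × 184/365 = $40,033.6110
5 August – 31 December 1998: 149 days at 1.1% → $4,813,000 × 1.1% × 149/365 = $21,612.3479
Total = $64,177.7288

$64,177.73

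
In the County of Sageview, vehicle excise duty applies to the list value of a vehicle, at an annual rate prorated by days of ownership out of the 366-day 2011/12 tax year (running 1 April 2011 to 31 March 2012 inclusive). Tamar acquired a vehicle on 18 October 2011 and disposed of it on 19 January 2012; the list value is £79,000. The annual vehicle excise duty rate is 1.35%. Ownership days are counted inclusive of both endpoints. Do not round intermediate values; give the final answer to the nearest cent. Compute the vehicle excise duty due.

£273.91

Days held (18 October 2011 – 19 January 2012): 94 out of 366
Tax = £79,000 × 1.35% × 94/366 = £273.9098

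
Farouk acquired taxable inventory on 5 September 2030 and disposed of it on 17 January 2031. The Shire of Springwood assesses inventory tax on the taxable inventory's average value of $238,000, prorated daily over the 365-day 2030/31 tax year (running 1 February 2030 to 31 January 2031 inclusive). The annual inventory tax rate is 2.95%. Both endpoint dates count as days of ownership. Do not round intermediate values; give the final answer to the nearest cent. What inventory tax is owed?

$2,596.81

Days held (5 September 2030 – 17 January 2031): 135 out of 365
Tax = $238,000 × 2.95% × 135/365 = $2,596.8082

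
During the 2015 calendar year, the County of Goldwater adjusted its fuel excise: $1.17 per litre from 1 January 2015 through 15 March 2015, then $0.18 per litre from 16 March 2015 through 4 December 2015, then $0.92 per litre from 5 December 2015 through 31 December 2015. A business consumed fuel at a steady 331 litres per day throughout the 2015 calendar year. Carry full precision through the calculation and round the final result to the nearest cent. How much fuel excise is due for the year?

$52609.14

1 January – 15 March 2015: 74 days × 331 litres/day = 24,494 litres at $1.17/litre → $28657.98
16 March – 4 December 2015: 264 days × 331 litres/day = 87,384 litres at $0.18/litre → $15729.12
5 December – 31 December 2015: 27 days × 331 litres/day = 8,937 litres at $0.92/litre → $8222.04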